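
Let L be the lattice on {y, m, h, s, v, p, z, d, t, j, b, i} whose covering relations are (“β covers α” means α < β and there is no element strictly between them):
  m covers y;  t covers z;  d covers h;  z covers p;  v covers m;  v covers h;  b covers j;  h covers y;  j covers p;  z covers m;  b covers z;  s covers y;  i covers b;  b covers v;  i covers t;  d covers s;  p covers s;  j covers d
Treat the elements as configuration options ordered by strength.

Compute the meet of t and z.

Common lower bounds of {t, z}: m, p, s, y, z.
The greatest among these is z.

z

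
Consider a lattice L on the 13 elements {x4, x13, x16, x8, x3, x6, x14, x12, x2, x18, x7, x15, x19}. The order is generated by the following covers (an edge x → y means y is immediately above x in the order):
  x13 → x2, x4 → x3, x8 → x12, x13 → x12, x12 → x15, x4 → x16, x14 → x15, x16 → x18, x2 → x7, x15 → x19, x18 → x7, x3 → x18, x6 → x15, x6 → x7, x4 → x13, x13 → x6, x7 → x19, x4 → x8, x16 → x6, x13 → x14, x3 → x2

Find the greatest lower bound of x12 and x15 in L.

Common lower bounds of {x12, x15}: x12, x13, x4, x8.
The greatest among these is x12.

x12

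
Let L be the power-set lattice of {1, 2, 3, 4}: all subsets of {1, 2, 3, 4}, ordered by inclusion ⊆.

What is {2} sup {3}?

Common upper bounds of {{2}, {3}}: {1,2,3,4}, {1,2,3}, {2,3,4}, {2,3}.
The least among these is {2,3}.

{2,3}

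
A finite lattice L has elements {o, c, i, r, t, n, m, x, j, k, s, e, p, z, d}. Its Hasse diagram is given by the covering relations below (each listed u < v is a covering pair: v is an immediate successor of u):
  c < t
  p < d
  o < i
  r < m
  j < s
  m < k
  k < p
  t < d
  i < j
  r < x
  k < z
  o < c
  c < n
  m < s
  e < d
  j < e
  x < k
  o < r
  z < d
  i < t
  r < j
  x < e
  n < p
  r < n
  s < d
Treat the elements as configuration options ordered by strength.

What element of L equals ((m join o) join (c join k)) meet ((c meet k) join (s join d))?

p

m ∨ o = m
c ∨ k = p
m ∨ p = p
c ∧ k = o
s ∨ d = d
o ∨ d = d
p ∧ d = p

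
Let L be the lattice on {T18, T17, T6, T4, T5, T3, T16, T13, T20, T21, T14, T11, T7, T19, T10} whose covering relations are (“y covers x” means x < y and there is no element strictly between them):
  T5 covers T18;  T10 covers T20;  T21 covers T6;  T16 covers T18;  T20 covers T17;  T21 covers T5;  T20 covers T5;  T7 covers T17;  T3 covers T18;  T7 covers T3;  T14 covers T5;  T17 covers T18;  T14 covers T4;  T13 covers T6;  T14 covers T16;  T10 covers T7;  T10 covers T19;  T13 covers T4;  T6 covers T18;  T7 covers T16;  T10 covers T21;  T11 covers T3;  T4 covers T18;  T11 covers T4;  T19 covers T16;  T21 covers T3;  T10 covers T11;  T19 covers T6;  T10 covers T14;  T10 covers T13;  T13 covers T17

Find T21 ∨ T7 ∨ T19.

T10

Common upper bounds of {T21, T7, T19}: T10.
The least among these is T10.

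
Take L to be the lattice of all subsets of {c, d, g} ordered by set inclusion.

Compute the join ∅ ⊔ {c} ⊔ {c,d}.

Common upper bounds of {∅, {c}, {c,d}}: {c,d,g}, {c,d}.
The least among these is {c,d}.

{c,d}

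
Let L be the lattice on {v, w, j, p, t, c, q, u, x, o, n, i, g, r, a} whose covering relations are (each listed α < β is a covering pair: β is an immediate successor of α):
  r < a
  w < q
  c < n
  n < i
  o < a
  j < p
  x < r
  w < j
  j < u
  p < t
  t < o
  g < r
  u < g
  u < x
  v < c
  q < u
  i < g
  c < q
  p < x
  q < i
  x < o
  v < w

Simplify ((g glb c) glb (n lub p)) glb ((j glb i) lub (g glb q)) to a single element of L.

c

g ∧ c = c
n ∨ p = r
c ∧ r = c
j ∧ i = w
g ∧ q = q
w ∨ q = q
c ∧ q = c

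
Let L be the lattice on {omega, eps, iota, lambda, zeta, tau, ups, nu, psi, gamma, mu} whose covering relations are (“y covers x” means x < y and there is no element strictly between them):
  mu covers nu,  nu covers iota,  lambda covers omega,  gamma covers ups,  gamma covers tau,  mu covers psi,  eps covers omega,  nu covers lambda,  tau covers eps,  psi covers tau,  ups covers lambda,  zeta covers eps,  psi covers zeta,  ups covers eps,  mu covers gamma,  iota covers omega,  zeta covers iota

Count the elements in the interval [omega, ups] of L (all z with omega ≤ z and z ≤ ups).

The interval [omega, ups] = {eps, lambda, omega, ups}, which has 4 elements.

4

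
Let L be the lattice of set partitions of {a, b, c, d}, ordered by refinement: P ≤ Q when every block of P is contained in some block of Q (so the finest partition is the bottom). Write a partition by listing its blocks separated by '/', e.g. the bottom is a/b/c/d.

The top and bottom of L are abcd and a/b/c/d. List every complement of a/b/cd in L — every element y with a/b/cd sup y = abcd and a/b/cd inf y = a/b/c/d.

Need y with a/b/cd ∨ y = abcd and a/b/cd ∧ y = a/b/c/d.
Checking each element gives: abc/d, abd/c, ac/bd, ad/bc.

abc/d, abd/c, ac/bd, ad/bc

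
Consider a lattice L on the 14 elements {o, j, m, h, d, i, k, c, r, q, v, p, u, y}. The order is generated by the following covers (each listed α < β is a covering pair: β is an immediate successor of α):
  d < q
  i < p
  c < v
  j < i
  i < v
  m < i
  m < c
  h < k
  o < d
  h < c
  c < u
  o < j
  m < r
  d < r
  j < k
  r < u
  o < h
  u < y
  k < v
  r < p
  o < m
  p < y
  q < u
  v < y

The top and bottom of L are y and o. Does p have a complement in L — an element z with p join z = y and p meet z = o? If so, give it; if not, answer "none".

Need z with p ∨ z = y and p ∧ z = o.
Checking each element gives: h.

h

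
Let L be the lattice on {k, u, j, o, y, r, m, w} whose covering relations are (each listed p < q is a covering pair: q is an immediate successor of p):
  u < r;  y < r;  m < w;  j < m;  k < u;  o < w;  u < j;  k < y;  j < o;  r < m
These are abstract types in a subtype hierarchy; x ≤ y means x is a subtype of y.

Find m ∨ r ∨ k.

m

Common upper bounds of {m, r, k}: m, w.
The least among these is m.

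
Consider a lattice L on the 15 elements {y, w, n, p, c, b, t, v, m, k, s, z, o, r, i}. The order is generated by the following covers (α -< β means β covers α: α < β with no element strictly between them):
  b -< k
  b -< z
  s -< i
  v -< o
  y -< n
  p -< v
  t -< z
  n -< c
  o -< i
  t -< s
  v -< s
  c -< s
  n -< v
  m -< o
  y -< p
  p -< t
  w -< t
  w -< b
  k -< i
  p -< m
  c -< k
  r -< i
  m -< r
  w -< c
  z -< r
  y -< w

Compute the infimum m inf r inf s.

p

Common lower bounds of {m, r, s}: p, y.
The greatest among these is p.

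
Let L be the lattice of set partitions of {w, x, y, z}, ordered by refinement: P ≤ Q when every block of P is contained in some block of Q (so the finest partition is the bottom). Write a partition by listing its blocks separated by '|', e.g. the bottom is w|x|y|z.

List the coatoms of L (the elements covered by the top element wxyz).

The coatoms are exactly the elements covered by wxyz: wxy|z, wxz|y, wx|yz, wyz|x, wy|xz, wz|xy, w|xyz.

wxy|z, wxz|y, wx|yz, wyz|x, wy|xz, wz|xy, w|xyz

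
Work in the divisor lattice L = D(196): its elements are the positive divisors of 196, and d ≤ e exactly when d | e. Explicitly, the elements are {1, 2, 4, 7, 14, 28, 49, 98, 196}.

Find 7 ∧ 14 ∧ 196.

7

In the divisibility order, the meet is the greatest common divisor: gcd(7, 14, 196) = 7.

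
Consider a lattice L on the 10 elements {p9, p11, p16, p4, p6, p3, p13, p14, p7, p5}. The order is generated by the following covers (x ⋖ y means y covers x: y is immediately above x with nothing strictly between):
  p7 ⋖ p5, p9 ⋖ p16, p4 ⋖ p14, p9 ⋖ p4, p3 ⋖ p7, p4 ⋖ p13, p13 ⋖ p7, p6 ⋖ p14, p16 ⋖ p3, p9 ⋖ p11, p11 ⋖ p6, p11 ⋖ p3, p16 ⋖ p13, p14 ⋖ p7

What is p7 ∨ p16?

p7

Common upper bounds of {p7, p16}: p5, p7.
The least among these is p7.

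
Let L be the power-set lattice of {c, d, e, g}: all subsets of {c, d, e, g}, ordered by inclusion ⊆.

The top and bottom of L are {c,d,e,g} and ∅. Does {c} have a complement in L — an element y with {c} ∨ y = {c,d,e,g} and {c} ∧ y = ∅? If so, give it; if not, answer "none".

Need y with {c} ∨ y = {c,d,e,g} and {c} ∧ y = ∅.
Checking each element gives: {d,e,g}.

{d,e,g}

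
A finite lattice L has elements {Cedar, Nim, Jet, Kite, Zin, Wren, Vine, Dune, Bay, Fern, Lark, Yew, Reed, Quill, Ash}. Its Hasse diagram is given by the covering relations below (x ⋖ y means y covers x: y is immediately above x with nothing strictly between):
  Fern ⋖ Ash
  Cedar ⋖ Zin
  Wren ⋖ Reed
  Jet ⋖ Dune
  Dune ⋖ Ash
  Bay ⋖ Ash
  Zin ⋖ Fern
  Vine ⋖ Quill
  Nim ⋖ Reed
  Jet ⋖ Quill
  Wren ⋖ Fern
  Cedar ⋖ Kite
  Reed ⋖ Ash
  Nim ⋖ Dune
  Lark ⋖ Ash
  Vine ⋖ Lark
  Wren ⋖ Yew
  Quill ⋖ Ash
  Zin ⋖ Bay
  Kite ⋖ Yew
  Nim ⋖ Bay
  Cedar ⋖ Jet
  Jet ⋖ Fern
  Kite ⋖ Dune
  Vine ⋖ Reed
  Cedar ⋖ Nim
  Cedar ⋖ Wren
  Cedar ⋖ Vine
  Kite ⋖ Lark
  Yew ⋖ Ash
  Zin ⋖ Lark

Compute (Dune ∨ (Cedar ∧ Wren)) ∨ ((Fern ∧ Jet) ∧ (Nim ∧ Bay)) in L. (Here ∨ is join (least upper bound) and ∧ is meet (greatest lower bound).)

Dune

Cedar ∧ Wren = Cedar
Dune ∨ Cedar = Dune
Fern ∧ Jet = Jet
Nim ∧ Bay = Nim
Jet ∧ Nim = Cedar
Dune ∨ Cedar = Dune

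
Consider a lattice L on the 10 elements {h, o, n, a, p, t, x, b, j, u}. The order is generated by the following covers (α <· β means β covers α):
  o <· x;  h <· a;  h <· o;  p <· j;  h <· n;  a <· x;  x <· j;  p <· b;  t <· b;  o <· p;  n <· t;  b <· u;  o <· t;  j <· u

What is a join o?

x

Common upper bounds of {a, o}: j, u, x.
The least among these is x.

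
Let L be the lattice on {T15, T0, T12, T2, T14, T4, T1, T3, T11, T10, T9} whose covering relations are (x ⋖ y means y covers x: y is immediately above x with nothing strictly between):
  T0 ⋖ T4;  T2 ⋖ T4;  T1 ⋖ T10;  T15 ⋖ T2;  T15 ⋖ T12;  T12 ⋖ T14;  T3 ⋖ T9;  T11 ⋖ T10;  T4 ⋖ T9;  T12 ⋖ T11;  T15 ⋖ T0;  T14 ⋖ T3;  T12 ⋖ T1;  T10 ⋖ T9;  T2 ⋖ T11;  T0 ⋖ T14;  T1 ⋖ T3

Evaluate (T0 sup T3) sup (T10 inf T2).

T0 ∨ T3 = T3
T10 ∧ T2 = T2
T3 ∨ T2 = T9

T9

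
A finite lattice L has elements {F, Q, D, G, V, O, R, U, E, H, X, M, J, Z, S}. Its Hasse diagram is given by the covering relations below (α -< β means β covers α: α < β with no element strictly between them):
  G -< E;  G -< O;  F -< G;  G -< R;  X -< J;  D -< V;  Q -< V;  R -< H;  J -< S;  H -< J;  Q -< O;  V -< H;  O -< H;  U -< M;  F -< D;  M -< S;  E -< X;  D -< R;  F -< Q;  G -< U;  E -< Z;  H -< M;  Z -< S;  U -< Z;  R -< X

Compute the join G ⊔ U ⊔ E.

Common upper bounds of {G, U, E}: S, Z.
The least among these is Z.

Z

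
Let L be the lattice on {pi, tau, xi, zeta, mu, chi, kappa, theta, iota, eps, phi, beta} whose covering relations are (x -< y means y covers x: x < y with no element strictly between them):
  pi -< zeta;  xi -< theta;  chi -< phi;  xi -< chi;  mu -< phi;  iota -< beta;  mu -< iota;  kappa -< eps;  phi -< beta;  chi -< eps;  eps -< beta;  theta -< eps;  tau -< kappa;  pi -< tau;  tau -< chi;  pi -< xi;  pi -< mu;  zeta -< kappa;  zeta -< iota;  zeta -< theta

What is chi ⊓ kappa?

tau

Common lower bounds of {chi, kappa}: pi, tau.
The greatest among these is tau.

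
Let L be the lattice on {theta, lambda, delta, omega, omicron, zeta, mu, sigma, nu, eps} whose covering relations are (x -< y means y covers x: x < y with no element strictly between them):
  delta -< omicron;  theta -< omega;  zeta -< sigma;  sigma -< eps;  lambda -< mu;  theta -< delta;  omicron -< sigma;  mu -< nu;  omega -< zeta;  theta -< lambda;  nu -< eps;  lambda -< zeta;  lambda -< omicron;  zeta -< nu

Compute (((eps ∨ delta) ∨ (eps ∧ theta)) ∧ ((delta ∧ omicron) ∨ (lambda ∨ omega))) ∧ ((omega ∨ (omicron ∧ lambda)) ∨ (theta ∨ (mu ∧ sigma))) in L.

zeta

eps ∨ delta = eps
eps ∧ theta = theta
eps ∨ theta = eps
delta ∧ omicron = delta
lambda ∨ omega = zeta
delta ∨ zeta = sigma
eps ∧ sigma = sigma
omicron ∧ lambda = lambda
omega ∨ lambda = zeta
mu ∧ sigma = lambda
theta ∨ lambda = lambda
zeta ∨ lambda = zeta
sigma ∧ zeta = zeta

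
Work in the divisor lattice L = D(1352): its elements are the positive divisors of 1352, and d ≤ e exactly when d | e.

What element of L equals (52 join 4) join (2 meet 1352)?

52 ∨ 4 = 52
2 ∧ 1352 = 2
52 ∨ 2 = 52

52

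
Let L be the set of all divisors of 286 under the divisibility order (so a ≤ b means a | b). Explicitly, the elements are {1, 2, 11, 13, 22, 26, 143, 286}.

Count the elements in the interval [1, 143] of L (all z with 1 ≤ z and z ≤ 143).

4

The interval [1, 143] = {1, 11, 13, 143}, which has 4 elements.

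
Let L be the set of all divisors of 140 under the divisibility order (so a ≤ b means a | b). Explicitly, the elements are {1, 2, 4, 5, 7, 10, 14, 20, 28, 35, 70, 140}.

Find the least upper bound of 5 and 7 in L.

35

In the divisibility order, the join is the least common multiple: lcm(5, 7) = 35.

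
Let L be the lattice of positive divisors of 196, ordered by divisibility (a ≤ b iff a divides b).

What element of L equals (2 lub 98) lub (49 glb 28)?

98

2 ∨ 98 = 98
49 ∧ 28 = 7
98 ∨ 7 = 98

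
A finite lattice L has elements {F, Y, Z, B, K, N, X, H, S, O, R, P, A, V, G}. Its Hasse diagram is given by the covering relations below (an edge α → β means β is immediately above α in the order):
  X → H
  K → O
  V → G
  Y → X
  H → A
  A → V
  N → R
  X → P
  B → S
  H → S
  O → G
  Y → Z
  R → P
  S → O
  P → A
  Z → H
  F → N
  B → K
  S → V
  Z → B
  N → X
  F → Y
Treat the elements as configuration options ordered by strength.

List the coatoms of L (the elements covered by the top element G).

O, V

The coatoms are exactly the elements covered by G: O, V.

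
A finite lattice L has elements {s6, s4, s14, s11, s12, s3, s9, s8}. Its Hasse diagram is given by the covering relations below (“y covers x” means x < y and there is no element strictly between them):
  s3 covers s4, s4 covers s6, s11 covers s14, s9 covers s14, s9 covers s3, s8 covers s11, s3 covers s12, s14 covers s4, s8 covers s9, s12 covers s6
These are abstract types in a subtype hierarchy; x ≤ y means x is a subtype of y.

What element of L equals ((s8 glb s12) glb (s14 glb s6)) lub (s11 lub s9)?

s8 ∧ s12 = s12
s14 ∧ s6 = s6
s12 ∧ s6 = s6
s11 ∨ s9 = s8
s6 ∨ s8 = s8

s8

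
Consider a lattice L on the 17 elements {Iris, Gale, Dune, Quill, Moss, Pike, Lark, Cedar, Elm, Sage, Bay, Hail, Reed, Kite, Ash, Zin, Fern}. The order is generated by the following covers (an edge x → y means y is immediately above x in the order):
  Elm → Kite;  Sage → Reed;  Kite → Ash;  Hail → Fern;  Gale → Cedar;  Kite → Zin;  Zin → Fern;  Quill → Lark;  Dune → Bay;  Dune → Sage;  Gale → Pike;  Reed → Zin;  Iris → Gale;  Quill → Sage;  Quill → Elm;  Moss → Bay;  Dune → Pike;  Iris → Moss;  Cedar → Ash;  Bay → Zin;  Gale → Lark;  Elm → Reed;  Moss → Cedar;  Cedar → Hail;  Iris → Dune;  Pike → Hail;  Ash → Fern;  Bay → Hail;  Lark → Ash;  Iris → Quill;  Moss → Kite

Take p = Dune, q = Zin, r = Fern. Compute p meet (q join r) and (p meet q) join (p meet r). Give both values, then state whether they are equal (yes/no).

Dune; Dune; yes

q join r = Fern, so p meet (q join r) = Dune meet Fern = Dune.
p meet q = Dune and p meet r = Dune, so (p meet q) join (p meet r) = Dune join Dune = Dune.
Equal: yes.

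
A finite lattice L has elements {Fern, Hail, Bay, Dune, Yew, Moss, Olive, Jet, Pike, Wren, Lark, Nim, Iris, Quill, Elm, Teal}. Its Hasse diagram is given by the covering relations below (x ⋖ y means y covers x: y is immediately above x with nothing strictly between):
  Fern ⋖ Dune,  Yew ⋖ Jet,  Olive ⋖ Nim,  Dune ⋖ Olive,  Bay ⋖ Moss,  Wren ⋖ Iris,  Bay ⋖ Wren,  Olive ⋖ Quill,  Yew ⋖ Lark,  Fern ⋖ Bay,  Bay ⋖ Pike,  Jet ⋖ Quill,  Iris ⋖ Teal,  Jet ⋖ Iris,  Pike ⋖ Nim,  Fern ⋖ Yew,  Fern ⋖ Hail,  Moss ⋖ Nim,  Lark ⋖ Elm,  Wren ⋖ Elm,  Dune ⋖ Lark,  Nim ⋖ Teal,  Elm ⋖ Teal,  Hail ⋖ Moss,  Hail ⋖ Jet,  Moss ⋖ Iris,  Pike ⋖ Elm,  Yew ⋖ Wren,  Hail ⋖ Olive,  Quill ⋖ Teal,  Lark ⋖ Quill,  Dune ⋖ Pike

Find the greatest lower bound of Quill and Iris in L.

Jet

Common lower bounds of {Quill, Iris}: Fern, Hail, Jet, Yew.
The greatest among these is Jet.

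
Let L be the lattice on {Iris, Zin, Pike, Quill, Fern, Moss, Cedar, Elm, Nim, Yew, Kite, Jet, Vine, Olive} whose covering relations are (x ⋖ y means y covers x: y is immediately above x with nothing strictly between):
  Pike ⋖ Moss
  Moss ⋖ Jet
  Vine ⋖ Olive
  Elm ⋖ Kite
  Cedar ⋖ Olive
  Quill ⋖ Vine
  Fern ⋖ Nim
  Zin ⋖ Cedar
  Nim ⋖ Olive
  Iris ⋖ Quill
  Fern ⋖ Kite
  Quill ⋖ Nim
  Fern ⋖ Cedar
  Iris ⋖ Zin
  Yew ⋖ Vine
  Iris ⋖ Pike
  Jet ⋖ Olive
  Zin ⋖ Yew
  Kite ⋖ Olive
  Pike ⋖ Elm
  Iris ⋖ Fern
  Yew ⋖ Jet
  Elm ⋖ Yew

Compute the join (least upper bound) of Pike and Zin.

Common upper bounds of {Pike, Zin}: Jet, Olive, Vine, Yew.
The least among these is Yew.

Yew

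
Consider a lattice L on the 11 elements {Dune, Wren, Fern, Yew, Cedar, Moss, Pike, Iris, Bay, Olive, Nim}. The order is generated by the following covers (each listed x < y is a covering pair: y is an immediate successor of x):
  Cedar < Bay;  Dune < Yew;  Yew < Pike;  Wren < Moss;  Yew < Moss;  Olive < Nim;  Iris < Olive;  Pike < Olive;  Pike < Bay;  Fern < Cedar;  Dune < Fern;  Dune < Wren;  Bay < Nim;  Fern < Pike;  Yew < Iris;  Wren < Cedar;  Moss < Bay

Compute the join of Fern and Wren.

Cedar

Common upper bounds of {Fern, Wren}: Bay, Cedar, Nim.
The least among these is Cedar.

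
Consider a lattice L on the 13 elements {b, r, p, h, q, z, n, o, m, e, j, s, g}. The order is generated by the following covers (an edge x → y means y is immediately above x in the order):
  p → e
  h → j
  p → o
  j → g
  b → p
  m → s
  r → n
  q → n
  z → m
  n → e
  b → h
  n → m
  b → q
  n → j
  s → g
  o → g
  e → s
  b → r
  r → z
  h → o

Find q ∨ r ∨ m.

Common upper bounds of {q, r, m}: g, m, s.
The least among these is m.

m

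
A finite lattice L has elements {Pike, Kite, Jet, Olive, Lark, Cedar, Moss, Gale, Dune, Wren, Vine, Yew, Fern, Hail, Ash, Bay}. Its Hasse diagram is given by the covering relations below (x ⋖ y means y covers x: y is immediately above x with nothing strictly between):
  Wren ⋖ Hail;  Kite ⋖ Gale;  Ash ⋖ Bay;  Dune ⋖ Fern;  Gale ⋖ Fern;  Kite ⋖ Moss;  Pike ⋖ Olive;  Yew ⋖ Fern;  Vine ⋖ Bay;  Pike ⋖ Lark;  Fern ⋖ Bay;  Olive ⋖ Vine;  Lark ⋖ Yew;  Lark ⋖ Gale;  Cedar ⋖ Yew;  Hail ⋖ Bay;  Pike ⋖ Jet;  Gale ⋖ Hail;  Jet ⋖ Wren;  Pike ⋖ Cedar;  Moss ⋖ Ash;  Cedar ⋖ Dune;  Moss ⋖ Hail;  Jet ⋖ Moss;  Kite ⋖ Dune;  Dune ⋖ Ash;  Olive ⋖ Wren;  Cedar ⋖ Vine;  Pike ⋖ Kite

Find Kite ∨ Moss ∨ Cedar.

Common upper bounds of {Kite, Moss, Cedar}: Ash, Bay.
The least among these is Ash.

Ash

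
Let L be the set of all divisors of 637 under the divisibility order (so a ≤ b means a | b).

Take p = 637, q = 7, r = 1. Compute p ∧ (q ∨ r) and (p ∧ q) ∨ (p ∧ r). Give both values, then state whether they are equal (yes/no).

q ∨ r = 7, so p ∧ (q ∨ r) = 637 ∧ 7 = 7.
p ∧ q = 7 and p ∧ r = 1, so (p ∧ q) ∨ (p ∧ r) = 7 ∨ 1 = 7.
Equal: yes.

7; 7; yes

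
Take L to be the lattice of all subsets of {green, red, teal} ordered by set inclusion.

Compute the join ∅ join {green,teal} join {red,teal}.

{green,red,teal}

Under ⊆, join is union: ∅ ∪ {green,teal} ∪ {red,teal} = {green,red,teal}.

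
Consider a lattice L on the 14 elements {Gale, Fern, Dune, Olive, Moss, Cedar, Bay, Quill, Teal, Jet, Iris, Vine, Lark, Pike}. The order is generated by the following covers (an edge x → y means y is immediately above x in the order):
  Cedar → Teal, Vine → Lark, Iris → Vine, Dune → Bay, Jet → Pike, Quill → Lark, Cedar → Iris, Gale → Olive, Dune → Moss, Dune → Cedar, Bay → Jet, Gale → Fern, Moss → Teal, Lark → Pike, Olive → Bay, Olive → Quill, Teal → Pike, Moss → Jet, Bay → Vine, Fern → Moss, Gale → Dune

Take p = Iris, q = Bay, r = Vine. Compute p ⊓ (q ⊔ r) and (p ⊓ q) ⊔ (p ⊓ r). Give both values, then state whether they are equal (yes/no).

q ⊔ r = Vine, so p ⊓ (q ⊔ r) = Iris ⊓ Vine = Iris.
p ⊓ q = Dune and p ⊓ r = Iris, so (p ⊓ q) ⊔ (p ⊓ r) = Dune ⊔ Iris = Iris.
Equal: yes.

Iris; Iris; yes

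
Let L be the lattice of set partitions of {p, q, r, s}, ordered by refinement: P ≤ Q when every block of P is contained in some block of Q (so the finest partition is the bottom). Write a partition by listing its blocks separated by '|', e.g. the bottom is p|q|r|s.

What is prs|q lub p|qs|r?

The join of prs|q and p|qs|r merges any blocks that overlap across the partitions, giving pqrs.

pqrs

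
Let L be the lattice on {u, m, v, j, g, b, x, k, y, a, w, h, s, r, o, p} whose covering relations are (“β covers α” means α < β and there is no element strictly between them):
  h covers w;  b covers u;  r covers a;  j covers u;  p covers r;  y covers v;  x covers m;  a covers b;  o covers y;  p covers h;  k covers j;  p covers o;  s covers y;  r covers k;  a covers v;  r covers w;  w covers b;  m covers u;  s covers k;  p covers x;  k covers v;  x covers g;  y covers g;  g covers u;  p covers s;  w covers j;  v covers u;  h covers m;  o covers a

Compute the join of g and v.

y

Common upper bounds of {g, v}: o, p, s, y.
The least among these is y.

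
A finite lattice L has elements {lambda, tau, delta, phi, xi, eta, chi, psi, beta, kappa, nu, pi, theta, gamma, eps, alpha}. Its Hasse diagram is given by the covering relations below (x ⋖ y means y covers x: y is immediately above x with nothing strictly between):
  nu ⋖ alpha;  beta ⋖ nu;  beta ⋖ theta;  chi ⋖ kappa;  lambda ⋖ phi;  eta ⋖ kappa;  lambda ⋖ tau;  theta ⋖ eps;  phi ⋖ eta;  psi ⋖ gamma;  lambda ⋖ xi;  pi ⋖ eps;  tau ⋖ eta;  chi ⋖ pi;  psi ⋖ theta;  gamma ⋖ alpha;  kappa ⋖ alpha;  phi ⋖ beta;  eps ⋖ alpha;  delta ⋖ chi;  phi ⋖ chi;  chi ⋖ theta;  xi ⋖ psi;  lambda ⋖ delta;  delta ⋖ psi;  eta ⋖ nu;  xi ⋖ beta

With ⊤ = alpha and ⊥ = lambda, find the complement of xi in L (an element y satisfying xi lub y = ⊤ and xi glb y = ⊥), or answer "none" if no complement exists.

Need y with xi ∨ y = alpha and xi ∧ y = lambda.
Checking each element gives: kappa.

kappa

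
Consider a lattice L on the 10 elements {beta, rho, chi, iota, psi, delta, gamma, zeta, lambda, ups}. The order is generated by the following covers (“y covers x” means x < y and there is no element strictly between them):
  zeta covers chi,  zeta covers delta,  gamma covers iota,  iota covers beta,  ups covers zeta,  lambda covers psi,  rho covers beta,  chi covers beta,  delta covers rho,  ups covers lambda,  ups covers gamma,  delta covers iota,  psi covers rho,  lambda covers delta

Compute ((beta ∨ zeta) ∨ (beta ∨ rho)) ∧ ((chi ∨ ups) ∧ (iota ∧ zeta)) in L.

beta ∨ zeta = zeta
beta ∨ rho = rho
zeta ∨ rho = zeta
chi ∨ ups = ups
iota ∧ zeta = iota
ups ∧ iota = iota
zeta ∧ iota = iota

iota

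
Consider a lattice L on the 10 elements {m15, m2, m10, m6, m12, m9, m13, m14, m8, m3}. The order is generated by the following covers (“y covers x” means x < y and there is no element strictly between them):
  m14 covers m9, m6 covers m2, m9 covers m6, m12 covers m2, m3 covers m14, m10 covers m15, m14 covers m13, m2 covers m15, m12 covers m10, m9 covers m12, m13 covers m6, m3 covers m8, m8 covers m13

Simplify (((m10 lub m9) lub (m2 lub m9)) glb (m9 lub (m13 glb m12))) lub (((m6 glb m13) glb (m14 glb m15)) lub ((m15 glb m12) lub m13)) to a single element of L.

m10 ∨ m9 = m9
m2 ∨ m9 = m9
m9 ∨ m9 = m9
m13 ∧ m12 = m2
m9 ∨ m2 = m9
m9 ∧ m9 = m9
m6 ∧ m13 = m6
m14 ∧ m15 = m15
m6 ∧ m15 = m15
m15 ∧ m12 = m15
m15 ∨ m13 = m13
m15 ∨ m13 = m13
m9 ∨ m13 = m14

m14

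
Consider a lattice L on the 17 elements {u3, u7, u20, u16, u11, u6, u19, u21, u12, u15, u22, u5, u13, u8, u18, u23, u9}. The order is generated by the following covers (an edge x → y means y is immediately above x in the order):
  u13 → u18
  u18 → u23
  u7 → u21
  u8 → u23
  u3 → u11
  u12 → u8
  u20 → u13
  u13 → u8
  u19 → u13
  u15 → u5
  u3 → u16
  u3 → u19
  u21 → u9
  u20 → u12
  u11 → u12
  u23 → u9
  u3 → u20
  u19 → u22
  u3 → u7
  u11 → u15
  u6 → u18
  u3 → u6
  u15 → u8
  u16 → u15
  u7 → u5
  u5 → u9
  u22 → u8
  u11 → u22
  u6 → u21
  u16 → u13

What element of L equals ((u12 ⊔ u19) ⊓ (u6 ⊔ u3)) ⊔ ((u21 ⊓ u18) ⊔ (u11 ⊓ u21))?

u12 ∨ u19 = u8
u6 ∨ u3 = u6
u8 ∧ u6 = u3
u21 ∧ u18 = u6
u11 ∧ u21 = u3
u6 ∨ u3 = u6
u3 ∨ u6 = u6

u6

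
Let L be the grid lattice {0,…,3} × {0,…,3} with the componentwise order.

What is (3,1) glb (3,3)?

(3,1)

Common lower bounds of {(3,1), (3,3)}: (0,0), (0,1), (1,0), (1,1), (2,0), (2,1), (3,0), (3,1).
The greatest among these is (3,1).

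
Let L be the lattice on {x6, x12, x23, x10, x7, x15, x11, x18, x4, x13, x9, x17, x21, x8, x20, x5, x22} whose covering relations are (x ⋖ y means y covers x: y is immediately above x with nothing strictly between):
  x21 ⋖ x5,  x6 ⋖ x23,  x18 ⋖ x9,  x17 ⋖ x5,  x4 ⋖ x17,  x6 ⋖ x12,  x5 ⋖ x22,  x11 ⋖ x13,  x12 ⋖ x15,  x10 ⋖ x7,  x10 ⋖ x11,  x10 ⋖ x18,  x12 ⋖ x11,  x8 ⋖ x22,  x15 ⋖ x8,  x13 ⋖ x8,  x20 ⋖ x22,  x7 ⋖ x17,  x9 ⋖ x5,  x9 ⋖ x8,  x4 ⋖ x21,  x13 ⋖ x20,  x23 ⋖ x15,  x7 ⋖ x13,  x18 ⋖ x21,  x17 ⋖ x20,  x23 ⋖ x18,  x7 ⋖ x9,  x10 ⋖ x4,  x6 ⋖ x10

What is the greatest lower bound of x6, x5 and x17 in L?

Common lower bounds of {x6, x5, x17}: x6.
The greatest among these is x6.

x6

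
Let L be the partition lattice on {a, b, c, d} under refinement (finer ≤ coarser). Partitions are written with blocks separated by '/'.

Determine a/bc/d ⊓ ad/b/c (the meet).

a/b/c/d

The meet (common refinement) of a/bc/d and ad/b/c intersects blocks pairwise, giving a/b/c/d.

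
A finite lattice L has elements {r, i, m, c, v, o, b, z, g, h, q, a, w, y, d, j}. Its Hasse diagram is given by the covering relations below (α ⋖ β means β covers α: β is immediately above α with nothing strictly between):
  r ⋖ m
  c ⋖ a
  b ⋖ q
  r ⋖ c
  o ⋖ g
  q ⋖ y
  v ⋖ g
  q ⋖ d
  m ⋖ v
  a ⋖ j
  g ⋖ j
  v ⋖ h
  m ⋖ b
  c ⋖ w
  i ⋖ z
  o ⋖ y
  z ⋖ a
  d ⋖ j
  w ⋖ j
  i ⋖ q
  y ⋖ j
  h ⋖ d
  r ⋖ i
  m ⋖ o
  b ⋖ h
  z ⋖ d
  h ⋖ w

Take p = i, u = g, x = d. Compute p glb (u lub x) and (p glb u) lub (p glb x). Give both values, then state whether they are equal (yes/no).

i; i; yes

u lub x = j, so p glb (u lub x) = i glb j = i.
p glb u = r and p glb x = i, so (p glb u) lub (p glb x) = r lub i = i.
Equal: yes.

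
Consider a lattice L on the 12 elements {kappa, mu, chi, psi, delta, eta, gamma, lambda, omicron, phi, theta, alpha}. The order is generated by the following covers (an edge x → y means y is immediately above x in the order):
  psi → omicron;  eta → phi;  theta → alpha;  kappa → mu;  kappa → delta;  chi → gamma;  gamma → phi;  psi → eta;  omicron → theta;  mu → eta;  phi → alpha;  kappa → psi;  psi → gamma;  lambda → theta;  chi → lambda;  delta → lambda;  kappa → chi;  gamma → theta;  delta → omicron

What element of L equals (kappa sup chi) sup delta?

lambda

kappa ∨ chi = chi
chi ∨ delta = lambda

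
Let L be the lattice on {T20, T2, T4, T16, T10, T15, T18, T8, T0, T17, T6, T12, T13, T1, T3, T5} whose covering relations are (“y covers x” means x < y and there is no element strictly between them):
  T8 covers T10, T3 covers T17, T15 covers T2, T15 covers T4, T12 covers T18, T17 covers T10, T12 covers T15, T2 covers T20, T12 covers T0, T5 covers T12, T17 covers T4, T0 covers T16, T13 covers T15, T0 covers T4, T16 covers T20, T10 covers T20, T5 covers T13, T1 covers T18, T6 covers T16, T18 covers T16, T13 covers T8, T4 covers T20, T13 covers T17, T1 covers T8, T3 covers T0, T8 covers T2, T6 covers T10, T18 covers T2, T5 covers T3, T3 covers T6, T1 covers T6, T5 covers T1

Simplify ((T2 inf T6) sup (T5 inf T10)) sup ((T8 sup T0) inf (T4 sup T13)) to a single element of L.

T2 ∧ T6 = T20
T5 ∧ T10 = T10
T20 ∨ T10 = T10
T8 ∨ T0 = T5
T4 ∨ T13 = T13
T5 ∧ T13 = T13
T10 ∨ T13 = T13

T13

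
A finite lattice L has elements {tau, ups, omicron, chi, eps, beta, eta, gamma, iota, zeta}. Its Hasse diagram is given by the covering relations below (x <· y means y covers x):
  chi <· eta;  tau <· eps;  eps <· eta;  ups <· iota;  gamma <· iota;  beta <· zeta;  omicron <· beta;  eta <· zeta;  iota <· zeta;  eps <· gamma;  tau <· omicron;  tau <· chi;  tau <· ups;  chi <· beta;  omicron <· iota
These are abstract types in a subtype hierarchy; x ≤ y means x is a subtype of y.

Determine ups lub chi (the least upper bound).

zeta

Common upper bounds of {ups, chi}: zeta.
The least among these is zeta.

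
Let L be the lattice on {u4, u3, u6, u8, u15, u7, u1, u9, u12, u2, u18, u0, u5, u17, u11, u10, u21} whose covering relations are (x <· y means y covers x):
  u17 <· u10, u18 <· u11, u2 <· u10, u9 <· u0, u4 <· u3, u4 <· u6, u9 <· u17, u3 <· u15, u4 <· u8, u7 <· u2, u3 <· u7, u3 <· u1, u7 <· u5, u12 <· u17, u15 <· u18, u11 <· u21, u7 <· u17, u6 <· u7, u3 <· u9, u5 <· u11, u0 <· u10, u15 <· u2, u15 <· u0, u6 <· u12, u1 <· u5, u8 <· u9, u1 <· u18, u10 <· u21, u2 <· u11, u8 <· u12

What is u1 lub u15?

Common upper bounds of {u1, u15}: u11, u18, u21.
The least among these is u18.

u18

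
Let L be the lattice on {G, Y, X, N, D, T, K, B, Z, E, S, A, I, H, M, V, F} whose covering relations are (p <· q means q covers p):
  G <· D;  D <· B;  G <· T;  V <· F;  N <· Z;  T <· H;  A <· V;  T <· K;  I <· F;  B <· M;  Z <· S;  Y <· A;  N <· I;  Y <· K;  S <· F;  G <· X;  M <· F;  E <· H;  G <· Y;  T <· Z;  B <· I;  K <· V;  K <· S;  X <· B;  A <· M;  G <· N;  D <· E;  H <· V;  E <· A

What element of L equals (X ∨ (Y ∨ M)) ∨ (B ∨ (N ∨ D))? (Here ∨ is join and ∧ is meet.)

F

Y ∨ M = M
X ∨ M = M
N ∨ D = I
B ∨ I = I
M ∨ I = F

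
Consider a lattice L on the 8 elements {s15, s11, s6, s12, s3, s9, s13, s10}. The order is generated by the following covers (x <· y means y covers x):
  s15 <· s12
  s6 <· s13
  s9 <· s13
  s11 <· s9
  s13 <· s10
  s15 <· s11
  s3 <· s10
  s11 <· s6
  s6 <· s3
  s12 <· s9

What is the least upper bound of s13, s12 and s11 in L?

s13

Common upper bounds of {s13, s12, s11}: s10, s13.
The least among these is s13.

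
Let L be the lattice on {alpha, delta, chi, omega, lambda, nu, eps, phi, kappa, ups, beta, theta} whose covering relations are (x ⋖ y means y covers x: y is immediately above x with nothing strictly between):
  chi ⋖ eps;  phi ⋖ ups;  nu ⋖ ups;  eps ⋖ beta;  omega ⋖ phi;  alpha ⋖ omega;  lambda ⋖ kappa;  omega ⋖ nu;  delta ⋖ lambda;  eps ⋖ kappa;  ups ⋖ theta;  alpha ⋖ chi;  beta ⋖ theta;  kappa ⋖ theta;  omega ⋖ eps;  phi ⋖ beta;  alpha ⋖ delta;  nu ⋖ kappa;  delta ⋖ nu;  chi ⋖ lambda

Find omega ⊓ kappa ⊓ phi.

omega

Common lower bounds of {omega, kappa, phi}: alpha, omega.
The greatest among these is omega.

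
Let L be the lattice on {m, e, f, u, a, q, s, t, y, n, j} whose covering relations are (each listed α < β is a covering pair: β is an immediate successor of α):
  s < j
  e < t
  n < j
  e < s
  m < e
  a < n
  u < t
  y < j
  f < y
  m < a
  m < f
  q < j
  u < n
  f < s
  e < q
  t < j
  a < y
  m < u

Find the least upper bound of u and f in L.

Common upper bounds of {u, f}: j.
The least among these is j.

j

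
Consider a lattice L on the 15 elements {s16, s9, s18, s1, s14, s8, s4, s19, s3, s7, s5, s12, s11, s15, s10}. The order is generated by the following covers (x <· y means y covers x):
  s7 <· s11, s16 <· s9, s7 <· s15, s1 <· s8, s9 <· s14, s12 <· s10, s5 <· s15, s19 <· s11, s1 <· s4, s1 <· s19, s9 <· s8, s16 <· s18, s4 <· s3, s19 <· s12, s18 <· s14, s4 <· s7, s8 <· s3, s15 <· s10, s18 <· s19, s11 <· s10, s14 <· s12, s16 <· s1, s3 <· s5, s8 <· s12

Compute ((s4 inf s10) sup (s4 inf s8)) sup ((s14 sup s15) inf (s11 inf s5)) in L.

s4 ∧ s10 = s4
s4 ∧ s8 = s1
s4 ∨ s1 = s4
s14 ∨ s15 = s10
s11 ∧ s5 = s4
s10 ∧ s4 = s4
s4 ∨ s4 = s4

s4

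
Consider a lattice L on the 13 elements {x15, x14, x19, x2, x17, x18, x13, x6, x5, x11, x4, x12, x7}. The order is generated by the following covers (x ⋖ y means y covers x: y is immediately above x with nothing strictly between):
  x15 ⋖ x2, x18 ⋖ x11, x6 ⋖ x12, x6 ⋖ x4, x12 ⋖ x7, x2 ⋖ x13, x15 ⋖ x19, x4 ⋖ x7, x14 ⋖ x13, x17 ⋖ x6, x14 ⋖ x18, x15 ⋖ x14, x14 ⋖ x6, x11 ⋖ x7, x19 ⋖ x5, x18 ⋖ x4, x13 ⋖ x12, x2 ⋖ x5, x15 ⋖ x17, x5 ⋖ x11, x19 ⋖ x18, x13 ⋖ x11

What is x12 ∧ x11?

Common lower bounds of {x12, x11}: x13, x14, x15, x2.
The greatest among these is x13.

x13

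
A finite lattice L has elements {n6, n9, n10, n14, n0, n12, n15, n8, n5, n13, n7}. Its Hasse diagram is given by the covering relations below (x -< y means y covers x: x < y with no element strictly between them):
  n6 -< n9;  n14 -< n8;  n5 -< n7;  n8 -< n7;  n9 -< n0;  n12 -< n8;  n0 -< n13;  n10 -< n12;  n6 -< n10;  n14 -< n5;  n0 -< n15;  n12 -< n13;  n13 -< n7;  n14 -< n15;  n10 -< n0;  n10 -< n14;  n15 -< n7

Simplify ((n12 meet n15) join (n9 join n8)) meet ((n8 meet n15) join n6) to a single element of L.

n14

n12 ∧ n15 = n10
n9 ∨ n8 = n7
n10 ∨ n7 = n7
n8 ∧ n15 = n14
n14 ∨ n6 = n14
n7 ∧ n14 = n14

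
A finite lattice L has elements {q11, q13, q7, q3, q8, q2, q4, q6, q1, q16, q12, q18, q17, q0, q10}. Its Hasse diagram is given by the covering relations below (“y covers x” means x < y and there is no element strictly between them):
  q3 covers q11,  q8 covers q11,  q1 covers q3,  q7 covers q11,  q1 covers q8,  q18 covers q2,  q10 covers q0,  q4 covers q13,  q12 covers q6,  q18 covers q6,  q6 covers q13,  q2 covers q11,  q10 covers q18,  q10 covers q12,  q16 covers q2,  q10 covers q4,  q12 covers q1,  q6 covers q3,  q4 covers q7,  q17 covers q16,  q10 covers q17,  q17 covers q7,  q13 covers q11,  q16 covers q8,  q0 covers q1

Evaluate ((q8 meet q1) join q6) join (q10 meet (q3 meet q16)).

q8 ∧ q1 = q8
q8 ∨ q6 = q12
q3 ∧ q16 = q11
q10 ∧ q11 = q11
q12 ∨ q11 = q12

q12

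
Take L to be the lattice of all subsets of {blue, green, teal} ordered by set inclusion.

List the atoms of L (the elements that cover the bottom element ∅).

{blue}, {green}, {teal}

The atoms are exactly the elements that cover ∅: {blue}, {green}, {teal}.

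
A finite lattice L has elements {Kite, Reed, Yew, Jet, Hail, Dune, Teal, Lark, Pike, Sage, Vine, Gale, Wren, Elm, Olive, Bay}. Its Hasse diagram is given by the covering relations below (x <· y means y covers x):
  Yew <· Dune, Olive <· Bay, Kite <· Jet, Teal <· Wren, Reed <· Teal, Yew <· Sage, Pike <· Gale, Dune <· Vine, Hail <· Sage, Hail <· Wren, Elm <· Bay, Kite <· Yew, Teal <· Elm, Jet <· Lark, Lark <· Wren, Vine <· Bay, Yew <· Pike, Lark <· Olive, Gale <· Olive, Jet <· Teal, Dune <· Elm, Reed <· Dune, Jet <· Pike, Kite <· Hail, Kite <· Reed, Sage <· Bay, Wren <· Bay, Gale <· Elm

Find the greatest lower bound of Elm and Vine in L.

Dune

Common lower bounds of {Elm, Vine}: Dune, Kite, Reed, Yew.
The greatest among these is Dune.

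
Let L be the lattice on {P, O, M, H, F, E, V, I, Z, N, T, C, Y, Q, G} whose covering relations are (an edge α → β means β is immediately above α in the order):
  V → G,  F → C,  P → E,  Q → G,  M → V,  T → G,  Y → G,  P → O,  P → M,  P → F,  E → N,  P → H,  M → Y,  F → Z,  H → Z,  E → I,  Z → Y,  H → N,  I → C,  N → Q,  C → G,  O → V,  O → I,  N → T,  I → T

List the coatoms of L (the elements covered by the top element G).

The coatoms are exactly the elements covered by G: C, Q, T, V, Y.

C, Q, T, V, Y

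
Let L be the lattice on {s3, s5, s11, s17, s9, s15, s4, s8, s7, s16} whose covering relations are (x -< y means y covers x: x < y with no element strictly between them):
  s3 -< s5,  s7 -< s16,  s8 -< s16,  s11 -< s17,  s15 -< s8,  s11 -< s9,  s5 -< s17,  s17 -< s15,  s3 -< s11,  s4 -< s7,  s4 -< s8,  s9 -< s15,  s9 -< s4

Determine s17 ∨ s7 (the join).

Common upper bounds of {s17, s7}: s16.
The least among these is s16.

s16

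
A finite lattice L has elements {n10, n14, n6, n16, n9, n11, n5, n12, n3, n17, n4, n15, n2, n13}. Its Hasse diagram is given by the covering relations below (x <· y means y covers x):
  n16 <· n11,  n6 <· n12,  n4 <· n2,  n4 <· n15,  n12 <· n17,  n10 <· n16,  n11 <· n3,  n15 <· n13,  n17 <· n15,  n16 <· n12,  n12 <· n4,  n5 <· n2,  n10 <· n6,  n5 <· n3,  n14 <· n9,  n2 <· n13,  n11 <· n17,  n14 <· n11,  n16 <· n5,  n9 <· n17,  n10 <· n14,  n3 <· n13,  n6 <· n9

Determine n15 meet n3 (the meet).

n11

Common lower bounds of {n15, n3}: n10, n11, n14, n16.
The greatest among these is n11.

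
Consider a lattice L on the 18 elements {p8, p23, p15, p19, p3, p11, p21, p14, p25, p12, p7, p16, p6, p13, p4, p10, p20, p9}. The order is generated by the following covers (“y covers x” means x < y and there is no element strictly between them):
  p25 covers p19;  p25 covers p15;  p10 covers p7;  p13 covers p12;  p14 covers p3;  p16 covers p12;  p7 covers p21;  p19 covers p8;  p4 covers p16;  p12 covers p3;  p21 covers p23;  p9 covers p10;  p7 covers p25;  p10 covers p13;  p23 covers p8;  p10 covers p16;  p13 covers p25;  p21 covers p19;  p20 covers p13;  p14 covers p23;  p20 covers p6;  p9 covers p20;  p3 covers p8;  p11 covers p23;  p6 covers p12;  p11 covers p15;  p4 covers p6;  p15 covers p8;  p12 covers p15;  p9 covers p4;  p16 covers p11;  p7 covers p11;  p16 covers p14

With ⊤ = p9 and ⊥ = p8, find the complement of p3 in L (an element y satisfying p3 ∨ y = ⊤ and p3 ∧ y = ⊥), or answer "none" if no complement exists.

none

For every candidate y, either p3 ∨ y ≠ p9 or p3 ∧ y ≠ p8; no complement exists.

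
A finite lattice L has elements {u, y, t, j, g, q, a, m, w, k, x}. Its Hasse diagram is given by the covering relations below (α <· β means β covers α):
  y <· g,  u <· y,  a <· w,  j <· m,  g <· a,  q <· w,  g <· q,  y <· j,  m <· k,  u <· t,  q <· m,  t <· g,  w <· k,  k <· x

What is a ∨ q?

Common upper bounds of {a, q}: k, w, x.
The least among these is w.

w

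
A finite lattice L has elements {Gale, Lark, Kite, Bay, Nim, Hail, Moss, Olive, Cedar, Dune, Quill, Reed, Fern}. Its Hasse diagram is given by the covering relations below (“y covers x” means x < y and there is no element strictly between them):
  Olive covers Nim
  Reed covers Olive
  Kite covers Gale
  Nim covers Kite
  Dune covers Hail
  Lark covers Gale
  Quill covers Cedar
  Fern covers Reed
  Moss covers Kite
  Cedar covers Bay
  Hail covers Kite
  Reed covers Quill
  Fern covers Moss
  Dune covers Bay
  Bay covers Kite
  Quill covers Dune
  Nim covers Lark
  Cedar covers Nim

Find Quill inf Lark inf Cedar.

Common lower bounds of {Quill, Lark, Cedar}: Gale, Lark.
The greatest among these is Lark.

Lark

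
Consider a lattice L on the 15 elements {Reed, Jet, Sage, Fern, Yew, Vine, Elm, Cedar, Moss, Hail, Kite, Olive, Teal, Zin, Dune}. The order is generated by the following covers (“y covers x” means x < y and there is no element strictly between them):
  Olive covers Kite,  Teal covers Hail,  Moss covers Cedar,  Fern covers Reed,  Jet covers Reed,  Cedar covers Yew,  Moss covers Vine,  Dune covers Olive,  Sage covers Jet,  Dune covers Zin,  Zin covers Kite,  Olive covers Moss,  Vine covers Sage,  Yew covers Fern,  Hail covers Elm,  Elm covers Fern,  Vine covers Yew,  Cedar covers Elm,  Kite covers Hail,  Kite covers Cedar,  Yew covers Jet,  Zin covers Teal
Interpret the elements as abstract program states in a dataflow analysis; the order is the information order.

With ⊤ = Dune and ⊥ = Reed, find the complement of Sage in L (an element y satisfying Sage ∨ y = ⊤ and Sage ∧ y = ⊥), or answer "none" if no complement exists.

Need y with Sage ∨ y = Dune and Sage ∧ y = Reed.
Checking each element gives: Teal.

Teal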